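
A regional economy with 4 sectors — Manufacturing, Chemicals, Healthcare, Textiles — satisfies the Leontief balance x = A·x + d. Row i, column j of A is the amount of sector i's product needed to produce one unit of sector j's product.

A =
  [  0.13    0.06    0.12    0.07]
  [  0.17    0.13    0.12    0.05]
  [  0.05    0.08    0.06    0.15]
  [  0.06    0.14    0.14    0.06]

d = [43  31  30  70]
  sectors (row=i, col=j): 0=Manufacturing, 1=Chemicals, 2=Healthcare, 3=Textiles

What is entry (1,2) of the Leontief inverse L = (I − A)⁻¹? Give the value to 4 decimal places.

Form M = I − A:
  [  0.87   -0.06   -0.12   -0.07]
  [ -0.17    0.87   -0.12   -0.05]
  [ -0.05   -0.08    0.94   -0.15]
  [ -0.06   -0.14   -0.14    0.94]
Leontief inverse L = M⁻¹:
  [  1.1921    0.1194    0.1860    0.1248]
  [  0.2550    1.2043    0.2035    0.1155]
  [  0.1058    0.1421    1.1245    0.1949]
  [  0.1298    0.2081    0.2097    1.1180]
Total output x = L · d:
  x_0 = 1.1921·43 + 0.1194·31 + 0.1860·30 + 0.1248·70 = 69.2760
  x_1 = 0.2550·43 + 1.2043·31 + 0.2035·30 + 0.1155·70 = 62.4896
  x_2 = 0.1058·43 + 0.1421·31 + 1.1245·30 + 0.1949·70 = 56.3308
  x_3 = 0.1298·43 + 0.2081·31 + 0.2097·30 + 1.1180·70 = 96.5866

L[1,2] = 0.2035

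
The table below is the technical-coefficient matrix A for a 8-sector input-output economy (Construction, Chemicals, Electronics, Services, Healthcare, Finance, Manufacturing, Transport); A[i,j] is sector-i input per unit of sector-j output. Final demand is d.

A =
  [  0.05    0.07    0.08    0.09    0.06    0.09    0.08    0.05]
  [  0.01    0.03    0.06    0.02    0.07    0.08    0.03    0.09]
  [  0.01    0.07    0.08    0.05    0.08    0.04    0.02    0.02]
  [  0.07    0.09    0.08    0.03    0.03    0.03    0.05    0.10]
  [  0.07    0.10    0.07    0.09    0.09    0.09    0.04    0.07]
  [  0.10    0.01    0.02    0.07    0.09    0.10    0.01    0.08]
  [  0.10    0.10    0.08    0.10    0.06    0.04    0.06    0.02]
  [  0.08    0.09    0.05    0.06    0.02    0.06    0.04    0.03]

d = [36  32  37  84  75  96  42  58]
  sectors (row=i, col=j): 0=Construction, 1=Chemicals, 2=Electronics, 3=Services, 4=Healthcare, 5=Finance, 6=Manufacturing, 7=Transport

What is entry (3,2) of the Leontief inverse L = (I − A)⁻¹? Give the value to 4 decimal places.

Form M = I − A:
  [  0.95   -0.07   -0.08   -0.09   -0.06   -0.09   -0.08   -0.05]
  [ -0.01    0.97   -0.06   -0.02   -0.07   -0.08   -0.03   -0.09]
  [ -0.01   -0.07    0.92   -0.05   -0.08   -0.04   -0.02   -0.02]
  [ -0.07   -0.09   -0.08    0.97   -0.03   -0.03   -0.05   -0.10]
  [ -0.07   -0.10   -0.07   -0.09    0.91   -0.09   -0.04   -0.07]
  [ -0.10   -0.01   -0.02   -0.07   -0.09    0.90   -0.01   -0.08]
  [ -0.10   -0.10   -0.08   -0.10   -0.06   -0.04    0.94   -0.02]
  [ -0.08   -0.09   -0.05   -0.06   -0.02   -0.06   -0.04    0.97]
Leontief inverse L = M⁻¹:
  [  1.1168    0.1447    0.1508    0.1581    0.1300    0.1627    0.1235    0.1157]
  [  0.0573    1.0807    0.1054    0.0677    0.1182    0.1320    0.0573    0.1330]
  [  0.0486    0.1179    1.1259    0.0917    0.1273    0.0874    0.0458    0.0635]
  [  0.1207    0.1521    0.1390    1.0851    0.0856    0.0904    0.0868    0.1505]
  [  0.1408    0.1801    0.1460    0.1628    1.1662    0.1721    0.0871    0.1439]
  [  0.1623    0.0752    0.0792    0.1326    0.1497    1.1684    0.0497    0.1388]
  [  0.1605    0.1743    0.1527    0.1656    0.1287    0.1116    1.1054    0.0860]
  [  0.1270    0.1432    0.1031    0.1096    0.0722    0.1162    0.0737    1.0805]
Total output x = L · d:
  x_0 = 1.1168·36 + 0.1447·32 + 0.1508·37 + 0.1581·84 + 0.1300·75 + 0.1627·96 + 0.1235·42 + 0.1157·58 = 100.9636
  x_1 = 0.0573·36 + 1.0807·32 + 0.1054·37 + 0.0677·84 + 0.1182·75 + 0.1320·96 + 0.0573·42 + 0.1330·58 = 77.8783
  x_2 = 0.0486·36 + 0.1179·32 + 1.1259·37 + 0.0917·84 + 0.1273·75 + 0.0874·96 + 0.0458·42 + 0.0635·58 = 78.4344
  x_3 = 0.1207·36 + 0.1521·32 + 0.1390·37 + 1.0851·84 + 0.0856·75 + 0.0904·96 + 0.0868·42 + 0.1505·58 = 132.9777
  x_4 = 0.1408·36 + 0.1801·32 + 0.1460·37 + 0.1628·84 + 1.1662·75 + 0.1721·96 + 0.0871·42 + 0.1439·58 = 145.8938
  x_5 = 0.1623·36 + 0.0752·32 + 0.0792·37 + 0.1326·84 + 0.1497·75 + 1.1684·96 + 0.0497·42 + 0.1388·58 = 155.8551
  x_6 = 0.1605·36 + 0.1743·32 + 0.1527·37 + 0.1656·84 + 0.1287·75 + 0.1116·96 + 1.1054·42 + 0.0860·58 = 102.6963
  x_7 = 0.1270·36 + 0.1432·32 + 0.1031·37 + 0.1096·84 + 0.0722·75 + 0.1162·96 + 0.0737·42 + 1.0805·58 = 104.4985

L[3,2] = 0.1390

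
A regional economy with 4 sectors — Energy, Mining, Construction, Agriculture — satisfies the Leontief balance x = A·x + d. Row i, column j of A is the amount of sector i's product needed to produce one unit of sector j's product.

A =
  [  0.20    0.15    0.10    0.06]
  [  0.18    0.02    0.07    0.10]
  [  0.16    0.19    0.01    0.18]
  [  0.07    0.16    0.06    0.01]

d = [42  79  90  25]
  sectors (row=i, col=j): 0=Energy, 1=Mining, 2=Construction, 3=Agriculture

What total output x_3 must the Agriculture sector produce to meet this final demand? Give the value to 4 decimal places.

58.8857

Form M = I − A:
  [  0.80   -0.15   -0.10   -0.06]
  [ -0.18    0.98   -0.07   -0.10]
  [ -0.16   -0.19    0.99   -0.18]
  [ -0.07   -0.16   -0.06    0.99]
Leontief inverse L = M⁻¹:
  [  1.3536    0.2615    0.1636    0.1382]
  [  0.2866    1.1115    0.1167    0.1509]
  [  0.3029    0.2949    1.0763    0.2438]
  [  0.1604    0.2160    0.0957    1.0590]
Total output x = L · d:
  x_0 = 1.3536·42 + 0.2615·79 + 0.1636·90 + 0.1382·25 = 95.6874
  x_1 = 0.2866·42 + 1.1115·79 + 0.1167·90 + 0.1509·25 = 114.1236
  x_2 = 0.3029·42 + 0.2949·79 + 1.0763·90 + 0.2438·25 = 138.9827
  x_3 = 0.1604·42 + 0.2160·79 + 0.0957·90 + 1.0590·25 = 58.8857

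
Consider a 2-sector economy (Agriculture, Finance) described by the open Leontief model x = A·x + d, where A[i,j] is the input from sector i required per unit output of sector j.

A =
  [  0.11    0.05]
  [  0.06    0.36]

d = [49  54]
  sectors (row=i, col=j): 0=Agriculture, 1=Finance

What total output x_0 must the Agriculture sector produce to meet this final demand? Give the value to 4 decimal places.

60.1130

Form M = I − A:
  [  0.89   -0.05]
  [ -0.06    0.64]
Leontief inverse L = M⁻¹:
  [  1.1295    0.0882]
  [  0.1059    1.5708]
Total output x = L · d:
  x_0 = 1.1295·49 + 0.0882·54 = 60.1130
  x_1 = 0.1059·49 + 1.5708·54 = 90.0106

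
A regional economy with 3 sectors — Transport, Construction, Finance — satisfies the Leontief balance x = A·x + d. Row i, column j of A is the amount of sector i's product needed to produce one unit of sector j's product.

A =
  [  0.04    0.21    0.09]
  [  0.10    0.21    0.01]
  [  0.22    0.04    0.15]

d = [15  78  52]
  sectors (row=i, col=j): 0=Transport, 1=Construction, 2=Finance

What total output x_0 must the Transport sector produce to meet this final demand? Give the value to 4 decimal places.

Form M = I − A:
  [  0.96   -0.21   -0.09]
  [ -0.10    0.79   -0.01]
  [ -0.22   -0.04    0.85]
Leontief inverse L = M⁻¹:
  [  1.1003    0.2986    0.1200]
  [  0.1430    1.3054    0.0305]
  [  0.2915    0.1387    1.2090]
Total output x = L · d:
  x_0 = 1.1003·15 + 0.2986·78 + 0.1200·52 = 46.0318
  x_1 = 0.1430·15 + 1.3054·78 + 0.0305·52 = 105.5491
  x_2 = 0.2915·15 + 0.1387·78 + 1.2090·52 = 78.0576

46.0318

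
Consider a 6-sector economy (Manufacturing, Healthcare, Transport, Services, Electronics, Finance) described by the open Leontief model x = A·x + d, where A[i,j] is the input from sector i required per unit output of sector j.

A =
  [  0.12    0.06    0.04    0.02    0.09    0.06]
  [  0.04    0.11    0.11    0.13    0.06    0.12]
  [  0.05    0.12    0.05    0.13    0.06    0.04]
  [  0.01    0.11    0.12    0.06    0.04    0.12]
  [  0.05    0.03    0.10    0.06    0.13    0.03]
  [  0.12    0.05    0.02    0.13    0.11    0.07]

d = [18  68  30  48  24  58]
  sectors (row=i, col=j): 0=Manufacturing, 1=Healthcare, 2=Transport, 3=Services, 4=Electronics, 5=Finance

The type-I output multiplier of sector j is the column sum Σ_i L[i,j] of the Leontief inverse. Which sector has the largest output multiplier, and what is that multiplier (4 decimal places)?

Form M = I − A:
  [  0.88   -0.06   -0.04   -0.02   -0.09   -0.06]
  [ -0.04    0.89   -0.11   -0.13   -0.06   -0.12]
  [ -0.05   -0.12    0.95   -0.13   -0.06   -0.04]
  [ -0.01   -0.11   -0.12    0.94   -0.04   -0.12]
  [ -0.05   -0.03   -0.10   -0.06    0.87   -0.03]
  [ -0.12   -0.05   -0.02   -0.13   -0.11    0.93]
Leontief inverse L = M⁻¹:
  [  1.1710    0.1120    0.0904    0.0777    0.1524    0.1088]
  [  0.1042    1.2016    0.1923    0.2325    0.1435    0.2047]
  [  0.0969    0.1936    1.1207    0.2070    0.1241    0.1101]
  [  0.0638    0.1855    0.1847    1.1493    0.1087    0.1878]
  [  0.0926    0.0870    0.1565    0.1225    1.1913    0.0782]
  [  0.1786    0.1194    0.0904    0.2021    0.1862    1.1382]
Total output x = L · d:
  x_0 = 1.1710·18 + 0.1120·68 + 0.0904·30 + 0.0777·48 + 0.1524·24 + 0.1088·58 = 45.1044
  x_1 = 0.1042·18 + 1.2016·68 + 0.1923·30 + 0.2325·48 + 0.1435·24 + 0.2047·58 = 115.8275
  x_2 = 0.0969·18 + 0.1936·68 + 1.1207·30 + 0.2070·48 + 0.1241·24 + 0.1101·58 = 67.8284
  x_3 = 0.0638·18 + 0.1855·68 + 0.1847·30 + 1.1493·48 + 0.1087·24 + 0.1878·58 = 87.9691
  x_4 = 0.0926·18 + 0.0870·68 + 0.1565·30 + 0.1225·48 + 1.1913·24 + 0.0782·58 = 51.2851
  x_5 = 0.1786·18 + 0.1194·68 + 0.0904·30 + 0.2021·48 + 0.1862·24 + 1.1382·58 = 94.2342
Output multipliers (column sums of L):
  Manufacturing: 1.7071
  Healthcare: 1.8991
  Transport: 1.8350
  Services: 1.9910
  Electronics: 1.9062
  Finance: 1.8278

Services (1.9910)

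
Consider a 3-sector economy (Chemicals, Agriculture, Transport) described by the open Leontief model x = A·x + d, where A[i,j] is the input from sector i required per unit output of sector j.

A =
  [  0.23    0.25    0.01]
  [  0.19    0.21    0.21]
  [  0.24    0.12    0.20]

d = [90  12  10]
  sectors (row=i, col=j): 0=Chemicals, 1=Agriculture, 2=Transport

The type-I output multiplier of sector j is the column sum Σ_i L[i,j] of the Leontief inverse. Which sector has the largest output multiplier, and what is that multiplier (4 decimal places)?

Form M = I − A:
  [  0.77   -0.25   -0.01]
  [ -0.19    0.79   -0.21]
  [ -0.24   -0.12    0.80]
Leontief inverse L = M⁻¹:
  [  1.4639    0.4854    0.1457]
  [  0.4883    1.4803    0.3947]
  [  0.5124    0.3677    1.3529]
Total output x = L · d:
  x_0 = 1.4639·90 + 0.4854·12 + 0.1457·10 = 139.0319
  x_1 = 0.4883·90 + 1.4803·12 + 0.3947·10 = 65.6560
  x_2 = 0.5124·90 + 0.3677·12 + 1.3529·10 = 64.0580
Output multipliers (column sums of L):
  Chemicals: 2.4646
  Agriculture: 2.3333
  Transport: 1.8933

Chemicals (2.4646)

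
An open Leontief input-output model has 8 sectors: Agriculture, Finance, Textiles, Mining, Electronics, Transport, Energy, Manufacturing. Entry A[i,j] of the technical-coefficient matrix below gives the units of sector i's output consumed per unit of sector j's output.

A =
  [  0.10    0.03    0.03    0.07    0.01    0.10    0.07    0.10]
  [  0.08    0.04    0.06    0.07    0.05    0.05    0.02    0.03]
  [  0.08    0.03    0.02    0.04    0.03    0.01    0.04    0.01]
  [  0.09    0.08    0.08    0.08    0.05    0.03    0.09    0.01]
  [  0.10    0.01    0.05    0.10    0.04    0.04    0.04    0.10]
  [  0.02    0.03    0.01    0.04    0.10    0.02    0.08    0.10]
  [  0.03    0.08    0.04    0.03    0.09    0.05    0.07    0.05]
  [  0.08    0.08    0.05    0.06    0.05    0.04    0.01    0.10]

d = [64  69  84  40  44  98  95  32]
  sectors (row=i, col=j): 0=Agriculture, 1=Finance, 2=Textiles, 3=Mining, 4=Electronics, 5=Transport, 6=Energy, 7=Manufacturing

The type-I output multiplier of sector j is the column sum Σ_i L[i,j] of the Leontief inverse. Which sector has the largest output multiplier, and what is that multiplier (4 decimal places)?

Agriculture (2.0490)

Form M = I − A:
  [  0.90   -0.03   -0.03   -0.07   -0.01   -0.10   -0.07   -0.10]
  [ -0.08    0.96   -0.06   -0.07   -0.05   -0.05   -0.02   -0.03]
  [ -0.08   -0.03    0.98   -0.04   -0.03   -0.01   -0.04   -0.01]
  [ -0.09   -0.08   -0.08    0.92   -0.05   -0.03   -0.09   -0.01]
  [ -0.10   -0.01   -0.05   -0.10    0.96   -0.04   -0.04   -0.10]
  [ -0.02   -0.03   -0.01   -0.04   -0.10    0.98   -0.08   -0.10]
  [ -0.03   -0.08   -0.04   -0.03   -0.09   -0.05    0.93   -0.05]
  [ -0.08   -0.08   -0.05   -0.06   -0.05   -0.04   -0.01    0.90]
Leontief inverse L = M⁻¹:
  [  1.1649    0.0777    0.0684    0.1248    0.0595    0.1426    0.1210    0.1634]
  [  0.1348    1.0730    0.0906    0.1154    0.0842    0.0825    0.0598    0.0749]
  [  0.1166    0.0526    1.0407    0.0701    0.0521    0.0345    0.0671    0.0404]
  [  0.1575    0.1234    0.1195    1.1356    0.0948    0.0719    0.1405    0.0619]
  [  0.1672    0.0551    0.0888    0.1550    1.0819    0.0806    0.0877    0.1572]
  [  0.0746    0.0675    0.0437    0.0871    0.1385    1.0523    0.1155    0.1507]
  [  0.0873    0.1165    0.0743    0.0794    0.1314    0.0841    1.1092    0.1009]
  [  0.1461    0.1208    0.0876    0.1143    0.0897    0.0789    0.0515    1.1552]
Total output x = L · d:
  x_0 = 1.1649·64 + 0.0777·69 + 0.0684·84 + 0.1248·40 + 0.0595·44 + 0.1426·98 + 0.1210·95 + 0.1634·32 = 123.9638
  x_1 = 0.1348·64 + 1.0730·69 + 0.0906·84 + 0.1154·40 + 0.0842·44 + 0.0825·98 + 0.0598·95 + 0.0749·32 = 114.7688
  x_2 = 0.1166·64 + 0.0526·69 + 1.0407·84 + 0.0701·40 + 0.0521·44 + 0.0345·98 + 0.0671·95 + 0.0404·32 = 114.6626
  x_3 = 0.1575·64 + 0.1234·69 + 0.1195·84 + 1.1356·40 + 0.0948·44 + 0.0719·98 + 0.1405·95 + 0.0619·32 = 100.6004
  x_4 = 0.1672·64 + 0.0551·69 + 0.0888·84 + 0.1550·40 + 1.0819·44 + 0.0806·98 + 0.0877·95 + 0.1572·32 = 97.0245
  x_5 = 0.0746·64 + 0.0675·69 + 0.0437·84 + 0.0871·40 + 0.1385·44 + 1.0523·98 + 0.1155·95 + 0.1507·32 = 141.5966
  x_6 = 0.0873·64 + 0.1165·69 + 0.0743·84 + 0.0794·40 + 0.1314·44 + 0.0841·98 + 1.1092·95 + 0.1009·32 = 145.6717
  x_7 = 0.1461·64 + 0.1208·69 + 0.0876·84 + 0.1143·40 + 0.0897·44 + 0.0789·98 + 0.0515·95 + 1.1552·32 = 83.1551
Output multipliers (column sums of L):
  Agriculture: 2.0490
  Finance: 1.6866
  Textiles: 1.6137
  Mining: 1.8817
  Electronics: 1.7323
  Transport: 1.6274
  Energy: 1.7523
  Manufacturing: 1.9045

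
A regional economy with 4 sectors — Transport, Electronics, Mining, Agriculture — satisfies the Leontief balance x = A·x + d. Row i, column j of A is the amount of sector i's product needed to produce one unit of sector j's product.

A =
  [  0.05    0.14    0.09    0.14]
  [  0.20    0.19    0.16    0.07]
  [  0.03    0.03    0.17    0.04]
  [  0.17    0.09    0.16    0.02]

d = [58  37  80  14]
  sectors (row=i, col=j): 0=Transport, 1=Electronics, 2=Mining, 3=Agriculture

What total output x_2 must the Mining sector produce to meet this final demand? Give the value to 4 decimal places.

Form M = I − A:
  [  0.95   -0.14   -0.09   -0.14]
  [ -0.20    0.81   -0.16   -0.07]
  [ -0.03   -0.03    0.83   -0.04]
  [ -0.17   -0.09   -0.16    0.98]
Leontief inverse L = M⁻¹:
  [  1.1400    0.2254    0.2032    0.1872]
  [  0.3146    1.3176    0.3174    0.1520]
  [  0.0640    0.0640    1.2365    0.0642]
  [  0.2371    0.1705    0.2663    1.0773]
Total output x = L · d:
  x_0 = 1.1400·58 + 0.2254·37 + 0.2032·80 + 0.1872·14 = 93.3324
  x_1 = 0.3146·58 + 1.3176·37 + 0.3174·80 + 0.1520·14 = 94.5197
  x_2 = 0.0640·58 + 0.0640·37 + 1.2365·80 + 0.0642·14 = 105.8956
  x_3 = 0.2371·58 + 0.1705·37 + 0.2663·80 + 1.0773·14 = 56.4455

105.8956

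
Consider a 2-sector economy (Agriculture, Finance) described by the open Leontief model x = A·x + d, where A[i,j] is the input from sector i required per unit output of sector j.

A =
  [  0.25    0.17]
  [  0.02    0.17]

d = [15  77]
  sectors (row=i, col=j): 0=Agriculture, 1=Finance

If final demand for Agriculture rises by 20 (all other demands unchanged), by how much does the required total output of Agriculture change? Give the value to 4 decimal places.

Form M = I − A:
  [  0.75   -0.17]
  [ -0.02    0.83]
Leontief inverse L = M⁻¹:
  [  1.3407    0.2746]
  [  0.0323    1.2114]
Total output x = L · d:
  x_0 = 1.3407·15 + 0.2746·77 = 41.2534
  x_1 = 0.0323·15 + 1.2114·77 = 93.7651
Δx_0 = L[0,0] · Δd_0 = 1.3407 · 20 = 26.8131

26.8131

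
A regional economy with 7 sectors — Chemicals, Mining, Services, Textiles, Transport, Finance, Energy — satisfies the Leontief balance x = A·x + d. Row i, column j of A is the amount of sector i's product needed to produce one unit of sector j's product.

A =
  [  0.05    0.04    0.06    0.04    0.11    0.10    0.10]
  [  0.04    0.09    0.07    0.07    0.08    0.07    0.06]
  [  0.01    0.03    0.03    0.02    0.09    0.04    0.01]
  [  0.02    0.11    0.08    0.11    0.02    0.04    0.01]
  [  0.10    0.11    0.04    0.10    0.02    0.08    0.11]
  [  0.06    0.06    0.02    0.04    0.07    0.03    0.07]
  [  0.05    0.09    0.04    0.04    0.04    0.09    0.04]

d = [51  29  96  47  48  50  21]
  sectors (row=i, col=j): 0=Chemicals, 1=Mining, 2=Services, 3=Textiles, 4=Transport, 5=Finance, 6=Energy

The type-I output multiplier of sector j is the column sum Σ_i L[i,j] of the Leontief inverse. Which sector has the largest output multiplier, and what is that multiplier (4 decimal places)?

Mining (1.9218)

Form M = I − A:
  [  0.95   -0.04   -0.06   -0.04   -0.11   -0.10   -0.10]
  [ -0.04    0.91   -0.07   -0.07   -0.08   -0.07   -0.06]
  [ -0.01   -0.03    0.97   -0.02   -0.09   -0.04   -0.01]
  [ -0.02   -0.11   -0.08    0.89   -0.02   -0.04   -0.01]
  [ -0.10   -0.11   -0.04   -0.10    0.98   -0.08   -0.11]
  [ -0.06   -0.06   -0.02   -0.04   -0.07    0.97   -0.07]
  [ -0.05   -0.09   -0.04   -0.04   -0.04   -0.09    0.96]
Leontief inverse L = M⁻¹:
  [  1.0948    0.1072    0.0991    0.0917    0.1600    0.1558    0.1524]
  [  0.0792    1.1548    0.1105    0.1216    0.1288    0.1216    0.1065]
  [  0.0326    0.0632    1.0489    0.0472    0.1123    0.0658    0.0364]
  [  0.0456    0.1615    0.1153    1.1529    0.0596    0.0773    0.0405]
  [  0.1433    0.1844    0.0894    0.1580    1.0798    0.1425    0.1631]
  [  0.0914    0.1095    0.0510    0.0789    0.1065    1.0724    0.1081]
  [  0.0822    0.1412    0.0725    0.0802    0.0825    0.1320    1.0797]
Total output x = L · d:
  x_0 = 1.0948·51 + 0.1072·29 + 0.0991·96 + 0.0917·47 + 0.1600·48 + 0.1558·50 + 0.1524·21 = 91.4358
  x_1 = 0.0792·51 + 1.1548·29 + 0.1105·96 + 0.1216·47 + 0.1288·48 + 0.1216·50 + 0.1065·21 = 68.3475
  x_2 = 0.0326·51 + 0.0632·29 + 1.0489·96 + 0.0472·47 + 0.1123·48 + 0.0658·50 + 0.0364·21 = 115.8517
  x_3 = 0.0456·51 + 0.1615·29 + 0.1153·96 + 1.1529·47 + 0.0596·48 + 0.0773·50 + 0.0405·21 = 79.8389
  x_4 = 0.1433·51 + 0.1844·29 + 0.0894·96 + 0.1580·47 + 1.0798·48 + 0.1425·50 + 0.1631·21 = 91.0447
  x_5 = 0.0914·51 + 0.1095·29 + 0.0510·96 + 0.0789·47 + 0.1065·48 + 1.0724·50 + 0.1081·21 = 77.4520
  x_6 = 0.0822·51 + 0.1412·29 + 0.0725·96 + 0.0802·47 + 0.0825·48 + 0.1320·50 + 1.0797·21 = 52.2533
Output multipliers (column sums of L):
  Chemicals: 1.5691
  Mining: 1.9218
  Services: 1.5867
  Textiles: 1.7305
  Transport: 1.7295
  Finance: 1.7673
  Energy: 1.6868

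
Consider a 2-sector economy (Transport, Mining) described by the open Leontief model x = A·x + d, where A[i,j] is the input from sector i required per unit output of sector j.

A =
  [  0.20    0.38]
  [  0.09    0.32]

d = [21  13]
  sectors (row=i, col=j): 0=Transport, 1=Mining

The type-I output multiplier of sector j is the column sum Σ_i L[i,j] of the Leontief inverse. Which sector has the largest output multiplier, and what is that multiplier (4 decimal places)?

Form M = I − A:
  [  0.80   -0.38]
  [ -0.09    0.68]
Leontief inverse L = M⁻¹:
  [  1.3339    0.7454]
  [  0.1765    1.5692]
Total output x = L · d:
  x_0 = 1.3339·21 + 0.7454·13 = 37.7011
  x_1 = 0.1765·21 + 1.5692·13 = 24.1075
Output multipliers (column sums of L):
  Transport: 1.5104
  Mining: 2.3146

Mining (2.3146)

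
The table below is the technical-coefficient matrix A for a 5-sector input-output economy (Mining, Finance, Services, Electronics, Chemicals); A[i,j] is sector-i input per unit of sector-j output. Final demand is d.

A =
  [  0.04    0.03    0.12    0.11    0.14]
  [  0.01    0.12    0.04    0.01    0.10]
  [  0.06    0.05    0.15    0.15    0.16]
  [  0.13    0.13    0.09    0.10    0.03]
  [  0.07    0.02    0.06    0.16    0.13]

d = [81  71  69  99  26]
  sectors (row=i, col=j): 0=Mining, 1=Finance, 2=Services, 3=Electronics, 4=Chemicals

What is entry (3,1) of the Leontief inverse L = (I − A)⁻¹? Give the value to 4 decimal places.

L[3,1] = 0.1938

Form M = I − A:
  [  0.96   -0.03   -0.12   -0.11   -0.14]
  [ -0.01    0.88   -0.04   -0.01   -0.10]
  [ -0.06   -0.05    0.85   -0.15   -0.16]
  [ -0.13   -0.13   -0.09    0.90   -0.03]
  [ -0.07   -0.02   -0.06   -0.16    0.87]
Leontief inverse L = M⁻¹:
  [  1.1000    0.0849    0.1977    0.2093    0.2304]
  [  0.0358    1.1539    0.0763    0.0574    0.1544]
  [  0.1368    0.1226    1.2502    0.2754    0.2755]
  [  0.1822    0.1938    0.1691    1.1857    0.1236]
  [  0.1323    0.0775    0.1350    0.2552    1.2132]
Total output x = L · d:
  x_0 = 1.1000·81 + 0.0849·71 + 0.1977·69 + 0.2093·99 + 0.2304·26 = 135.4833
  x_1 = 0.0358·81 + 1.1539·71 + 0.0763·69 + 0.0574·99 + 0.1544·26 = 99.7903
  x_2 = 0.1368·81 + 0.1226·71 + 1.2502·69 + 0.2754·99 + 0.2755·26 = 140.4810
  x_3 = 0.1822·81 + 0.1938·71 + 0.1691·69 + 1.1857·99 + 0.1236·26 = 160.7766
  x_4 = 0.1323·81 + 0.0775·71 + 0.1350·69 + 0.2552·99 + 1.2132·26 = 82.3365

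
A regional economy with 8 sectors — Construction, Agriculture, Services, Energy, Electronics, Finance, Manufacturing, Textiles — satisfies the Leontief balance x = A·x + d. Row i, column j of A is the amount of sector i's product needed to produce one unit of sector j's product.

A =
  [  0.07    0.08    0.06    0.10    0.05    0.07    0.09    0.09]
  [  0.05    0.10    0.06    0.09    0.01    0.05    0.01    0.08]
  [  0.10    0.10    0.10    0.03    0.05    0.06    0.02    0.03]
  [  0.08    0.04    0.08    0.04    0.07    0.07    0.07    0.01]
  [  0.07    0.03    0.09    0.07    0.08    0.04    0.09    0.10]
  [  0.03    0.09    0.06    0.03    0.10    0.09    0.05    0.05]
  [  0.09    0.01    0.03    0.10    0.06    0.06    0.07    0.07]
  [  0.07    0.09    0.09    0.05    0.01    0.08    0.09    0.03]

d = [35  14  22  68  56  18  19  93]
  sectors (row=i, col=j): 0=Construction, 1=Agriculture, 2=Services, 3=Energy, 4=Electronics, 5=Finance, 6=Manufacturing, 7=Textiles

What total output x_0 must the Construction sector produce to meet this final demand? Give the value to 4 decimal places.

85.2650

Form M = I − A:
  [  0.93   -0.08   -0.06   -0.10   -0.05   -0.07   -0.09   -0.09]
  [ -0.05    0.90   -0.06   -0.09   -0.01   -0.05   -0.01   -0.08]
  [ -0.10   -0.10    0.90   -0.03   -0.05   -0.06   -0.02   -0.03]
  [ -0.08   -0.04   -0.08    0.96   -0.07   -0.07   -0.07   -0.01]
  [ -0.07   -0.03   -0.09   -0.07    0.92   -0.04   -0.09   -0.10]
  [ -0.03   -0.09   -0.06   -0.03   -0.10    0.91   -0.05   -0.05]
  [ -0.09   -0.01   -0.03   -0.10   -0.06   -0.06    0.93   -0.07]
  [ -0.07   -0.09   -0.09   -0.05   -0.01   -0.08   -0.09    0.97]
Leontief inverse L = M⁻¹:
  [  1.1567    0.1638    0.1469    0.1790    0.1152    0.1513    0.1650    0.1588]
  [  0.1119    1.1677    0.1257    0.1454    0.0539    0.1098    0.0605    0.1277]
  [  0.1694    0.1752    1.1724    0.0946    0.1015    0.1246    0.0758    0.0898]
  [  0.1469    0.1036    0.1466    1.1011    0.1241    0.1311    0.1269    0.0668]
  [  0.1549    0.1076    0.1743    0.1442    1.1421    0.1160    0.1635    0.1656]
  [  0.0989    0.1607    0.1330    0.0941    0.1554    1.1551    0.1091    0.1110]
  [  0.1615    0.0748    0.1011    0.1645    0.1169    0.1271    1.1366    0.1266]
  [  0.1419    0.1631    0.1608    0.1164    0.0646    0.1477    0.1472    1.0886]
Total output x = L · d:
  x_0 = 1.1567·35 + 0.1638·14 + 0.1469·22 + 0.1790·68 + 0.1152·56 + 0.1513·18 + 0.1650·19 + 0.1588·93 = 85.2650
  x_1 = 0.1119·35 + 1.1677·14 + 0.1257·22 + 0.1454·68 + 0.0539·56 + 0.1098·18 + 0.0605·19 + 0.1277·93 = 50.9336
  x_2 = 0.1694·35 + 0.1752·14 + 1.1724·22 + 0.0946·68 + 0.1015·56 + 0.1246·18 + 0.0758·19 + 0.0898·93 = 58.3187
  x_3 = 0.1469·35 + 0.1036·14 + 0.1466·22 + 1.1011·68 + 0.1241·56 + 0.1311·18 + 0.1269·19 + 0.0668·93 = 102.6242
  x_4 = 0.1549·35 + 0.1076·14 + 0.1743·22 + 0.1442·68 + 1.1421·56 + 0.1160·18 + 0.1635·19 + 0.1656·93 = 105.1254
  x_5 = 0.0989·35 + 0.1607·14 + 0.1330·22 + 0.0941·68 + 0.1554·56 + 1.1551·18 + 0.1091·19 + 0.1110·93 = 56.9217
  x_6 = 0.1615·35 + 0.0748·14 + 0.1011·22 + 0.1645·68 + 0.1169·56 + 0.1271·18 + 1.1366·19 + 0.1266·93 = 62.3109
  x_7 = 0.1419·35 + 0.1631·14 + 0.1608·22 + 0.1164·68 + 0.0646·56 + 0.1477·18 + 0.1472·19 + 1.0886·93 = 129.0159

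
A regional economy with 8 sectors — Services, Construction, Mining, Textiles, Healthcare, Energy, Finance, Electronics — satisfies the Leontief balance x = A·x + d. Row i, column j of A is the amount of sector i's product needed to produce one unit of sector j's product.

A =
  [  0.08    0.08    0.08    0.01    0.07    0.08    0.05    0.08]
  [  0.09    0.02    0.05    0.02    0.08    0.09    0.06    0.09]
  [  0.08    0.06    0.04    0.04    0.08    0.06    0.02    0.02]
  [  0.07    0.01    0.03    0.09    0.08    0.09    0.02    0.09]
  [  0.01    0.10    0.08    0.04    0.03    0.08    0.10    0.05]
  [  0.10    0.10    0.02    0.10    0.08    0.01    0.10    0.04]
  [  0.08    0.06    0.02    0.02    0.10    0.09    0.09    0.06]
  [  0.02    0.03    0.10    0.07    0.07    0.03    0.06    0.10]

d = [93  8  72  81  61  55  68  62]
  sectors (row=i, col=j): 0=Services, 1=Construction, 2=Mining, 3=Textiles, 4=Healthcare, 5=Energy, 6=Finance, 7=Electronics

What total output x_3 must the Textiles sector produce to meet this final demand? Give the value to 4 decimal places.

Form M = I − A:
  [  0.92   -0.08   -0.08   -0.01   -0.07   -0.08   -0.05   -0.08]
  [ -0.09    0.98   -0.05   -0.02   -0.08   -0.09   -0.06   -0.09]
  [ -0.08   -0.06    0.96   -0.04   -0.08   -0.06   -0.02   -0.02]
  [ -0.07   -0.01   -0.03    0.91   -0.08   -0.09   -0.02   -0.09]
  [ -0.01   -0.10   -0.08   -0.04    0.97   -0.08   -0.10   -0.05]
  [ -0.10   -0.10   -0.02   -0.10   -0.08    0.99   -0.10   -0.04]
  [ -0.08   -0.06   -0.02   -0.02   -0.10   -0.09    0.91   -0.06]
  [ -0.02   -0.03   -0.10   -0.07   -0.07   -0.03   -0.06    0.90]
Leontief inverse L = M⁻¹:
  [  1.1487    0.1445    0.1382    0.0584    0.1461    0.1467    0.1189    0.1480]
  [  0.1530    1.0836    0.1059    0.0682    0.1516    0.1520    0.1272    0.1548]
  [  0.1325    0.1100    1.0836    0.0771    0.1363    0.1131    0.0722    0.0720]
  [  0.1290    0.0673    0.0832    1.1420    0.1478    0.1494    0.0813    0.1545]
  [  0.0771    0.1557    0.1273    0.0864    1.1038    0.1434    0.1637    0.1125]
  [  0.1714    0.1618    0.0791    0.1483    0.1602    1.0889    0.1700    0.1166]
  [  0.1473    0.1266    0.0766    0.0683    0.1753    0.1581    1.1636    0.1286]
  [  0.0769    0.0827    0.1511    0.1172    0.1378    0.0905    0.1172    1.1608]
Total output x = L · d:
  x_0 = 1.1487·93 + 0.1445·8 + 0.1382·72 + 0.0584·81 + 0.1461·61 + 0.1467·55 + 0.1189·68 + 0.1480·62 = 156.9074
  x_1 = 0.1530·93 + 1.0836·8 + 0.1059·72 + 0.0682·81 + 0.1516·61 + 0.1520·55 + 0.1272·68 + 0.1548·62 = 71.9054
  x_2 = 0.1325·93 + 0.1100·8 + 1.0836·72 + 0.0771·81 + 0.1363·61 + 0.1131·55 + 0.0722·68 + 0.0720·62 = 121.3685
  x_3 = 0.1290·93 + 0.0673·8 + 0.0832·72 + 1.1420·81 + 0.1478·61 + 0.1494·55 + 0.0813·68 + 0.1545·62 = 143.3664
  x_4 = 0.0771·93 + 0.1557·8 + 0.1273·72 + 0.0864·81 + 1.1038·61 + 0.1434·55 + 0.1637·68 + 0.1125·62 = 117.9137
  x_5 = 0.1714·93 + 0.1618·8 + 0.0791·72 + 0.1483·81 + 0.1602·61 + 1.0889·55 + 0.1700·68 + 0.1166·62 = 123.3980
  x_6 = 0.1473·93 + 0.1266·8 + 0.0766·72 + 0.0683·81 + 0.1753·61 + 0.1581·55 + 1.1636·68 + 0.1286·62 = 132.2521
  x_7 = 0.0769·93 + 0.0827·8 + 0.1511·72 + 0.1172·81 + 0.1378·61 + 0.0905·55 + 0.1172·68 + 1.1608·62 = 121.5098

143.3664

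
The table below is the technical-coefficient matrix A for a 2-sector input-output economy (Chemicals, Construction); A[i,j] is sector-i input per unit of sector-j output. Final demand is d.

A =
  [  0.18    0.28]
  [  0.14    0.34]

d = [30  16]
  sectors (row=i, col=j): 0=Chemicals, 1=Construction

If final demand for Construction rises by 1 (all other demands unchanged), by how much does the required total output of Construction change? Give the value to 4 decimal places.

Form M = I − A:
  [  0.82   -0.28]
  [ -0.14    0.66]
Leontief inverse L = M⁻¹:
  [  1.3147    0.5578]
  [  0.2789    1.6335]
Total output x = L · d:
  x_0 = 1.3147·30 + 0.5578·16 = 48.3665
  x_1 = 0.2789·30 + 1.6335·16 = 34.5020
Δx_1 = L[1,1] · Δd_1 = 1.6335 · 1 = 1.6335

1.6335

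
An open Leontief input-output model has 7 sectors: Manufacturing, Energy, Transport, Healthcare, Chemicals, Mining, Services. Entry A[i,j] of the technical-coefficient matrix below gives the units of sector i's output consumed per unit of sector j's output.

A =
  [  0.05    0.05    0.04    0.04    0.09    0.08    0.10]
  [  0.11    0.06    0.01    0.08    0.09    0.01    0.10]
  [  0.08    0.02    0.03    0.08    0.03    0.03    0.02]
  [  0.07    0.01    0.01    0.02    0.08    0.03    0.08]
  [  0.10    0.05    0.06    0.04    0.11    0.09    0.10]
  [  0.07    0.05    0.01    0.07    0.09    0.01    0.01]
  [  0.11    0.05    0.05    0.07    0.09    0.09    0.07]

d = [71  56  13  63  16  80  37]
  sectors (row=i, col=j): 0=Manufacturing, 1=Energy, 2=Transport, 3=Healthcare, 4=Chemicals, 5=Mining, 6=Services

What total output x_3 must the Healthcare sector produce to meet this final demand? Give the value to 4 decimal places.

88.5369

Form M = I − A:
  [  0.95   -0.05   -0.04   -0.04   -0.09   -0.08   -0.10]
  [ -0.11    0.94   -0.01   -0.08   -0.09   -0.01   -0.10]
  [ -0.08   -0.02    0.97   -0.08   -0.03   -0.03   -0.02]
  [ -0.07   -0.01   -0.01    0.98   -0.08   -0.03   -0.08]
  [ -0.10   -0.05   -0.06   -0.04    0.89   -0.09   -0.10]
  [ -0.07   -0.05   -0.01   -0.07   -0.09    0.99   -0.01]
  [ -0.11   -0.05   -0.05   -0.07   -0.09   -0.09    0.93]
Leontief inverse L = M⁻¹:
  [  1.1186    0.0853    0.0671    0.0847    0.1601    0.1247    0.1567]
  [  0.1805    1.0965    0.0394    0.1231    0.1646    0.0607    0.1671]
  [  0.1186    0.0395    1.0453    0.1044    0.0721    0.0565    0.0568]
  [  0.1165    0.0349    0.0310    1.0492    0.1296    0.0654    0.1218]
  [  0.1817    0.0930    0.0936    0.0939    1.1948    0.1453    0.1697]
  [  0.1160    0.0736    0.0288    0.0972    0.1399    1.0418    0.0556]
  [  0.1860    0.0899    0.0804    0.1197    0.1706    0.1409    1.1368]
Total output x = L · d:
  x_0 = 1.1186·71 + 0.0853·56 + 0.0671·13 + 0.0847·63 + 0.1601·16 + 0.1247·80 + 0.1567·37 = 108.7420
  x_1 = 0.1805·71 + 1.0965·56 + 0.0394·13 + 0.1231·63 + 0.1646·16 + 0.0607·80 + 0.1671·37 = 96.1570
  x_2 = 0.1186·71 + 0.0395·56 + 1.0453·13 + 0.1044·63 + 0.0721·16 + 0.0565·80 + 0.0568·37 = 38.5835
  x_3 = 0.1165·71 + 0.0349·56 + 0.0310·13 + 1.0492·63 + 0.1296·16 + 0.0654·80 + 0.1218·37 = 88.5369
  x_4 = 0.1817·71 + 0.0930·56 + 0.0936·13 + 0.0939·63 + 1.1948·16 + 0.1453·80 + 0.1697·37 = 62.2610
  x_5 = 0.1160·71 + 0.0736·56 + 0.0288·13 + 0.0972·63 + 0.1399·16 + 1.0418·80 + 0.0556·37 = 106.5006
  x_6 = 0.1860·71 + 0.0899·56 + 0.0804·13 + 0.1197·63 + 0.1706·16 + 0.1409·80 + 1.1368·37 = 82.8869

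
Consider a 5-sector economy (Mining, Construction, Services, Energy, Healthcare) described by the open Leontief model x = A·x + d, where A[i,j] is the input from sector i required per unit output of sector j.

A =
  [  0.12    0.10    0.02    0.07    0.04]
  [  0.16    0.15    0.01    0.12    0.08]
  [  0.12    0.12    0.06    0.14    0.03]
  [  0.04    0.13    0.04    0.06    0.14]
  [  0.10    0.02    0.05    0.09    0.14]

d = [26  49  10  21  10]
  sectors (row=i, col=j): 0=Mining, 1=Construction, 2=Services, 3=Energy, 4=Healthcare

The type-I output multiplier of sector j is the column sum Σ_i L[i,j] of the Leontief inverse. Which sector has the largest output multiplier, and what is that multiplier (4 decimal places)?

Mining (1.9438)

Form M = I − A:
  [  0.88   -0.10   -0.02   -0.07   -0.04]
  [ -0.16    0.85   -0.01   -0.12   -0.08]
  [ -0.12   -0.12    0.94   -0.14   -0.03]
  [ -0.04   -0.13   -0.04    0.94   -0.14]
  [ -0.10   -0.02   -0.05   -0.09    0.86]
Leontief inverse L = M⁻¹:
  [  1.1878    0.1661    0.0372    0.1240    0.0922]
  [  0.2589    1.2463    0.0358    0.1992    0.1616]
  [  0.2080    0.2128    1.0851    0.2140    0.1022]
  [  0.1203    0.2006    0.0639    1.1280    0.2101]
  [  0.1688    0.0817    0.0749    0.1495    1.2052]
Total output x = L · d:
  x_0 = 1.1878·26 + 0.1661·49 + 0.0372·10 + 0.1240·21 + 0.0922·10 = 42.9207
  x_1 = 0.2589·26 + 1.2463·49 + 0.0358·10 + 0.1992·21 + 0.1616·10 = 73.9561
  x_2 = 0.2080·26 + 0.2128·49 + 1.0851·10 + 0.2140·21 + 0.1022·10 = 32.2018
  x_3 = 0.1203·26 + 0.2006·49 + 0.0639·10 + 1.1280·21 + 0.2101·10 = 39.3891
  x_4 = 0.1688·26 + 0.0817·49 + 0.0749·10 + 0.1495·21 + 1.2052·10 = 24.3329
Output multipliers (column sums of L):
  Mining: 1.9438
  Construction: 1.9075
  Services: 1.2969
  Energy: 1.8148
  Healthcare: 1.7713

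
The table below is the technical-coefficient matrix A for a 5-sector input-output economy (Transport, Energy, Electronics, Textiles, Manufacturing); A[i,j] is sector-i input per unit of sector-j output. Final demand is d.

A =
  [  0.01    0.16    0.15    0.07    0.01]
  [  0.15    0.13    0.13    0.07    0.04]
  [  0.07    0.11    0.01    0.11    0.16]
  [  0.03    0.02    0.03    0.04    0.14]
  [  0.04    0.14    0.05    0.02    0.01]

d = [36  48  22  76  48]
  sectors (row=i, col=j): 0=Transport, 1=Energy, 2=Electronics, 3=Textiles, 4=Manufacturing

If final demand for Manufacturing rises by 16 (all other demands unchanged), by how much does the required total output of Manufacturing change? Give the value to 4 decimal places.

16.6562

Form M = I − A:
  [  0.99   -0.16   -0.15   -0.07   -0.01]
  [ -0.15    0.87   -0.13   -0.07   -0.04]
  [ -0.07   -0.11    0.99   -0.11   -0.16]
  [ -0.03   -0.02   -0.03    0.96   -0.14]
  [ -0.04   -0.14   -0.05   -0.02    0.99]
Leontief inverse L = M⁻¹:
  [  1.0663    0.2352    0.1996    0.1192    0.0694]
  [  0.2093    1.2332    0.2028    0.1306    0.1032]
  [  0.1174    0.1927    1.0679    0.1492    0.2027]
  [  0.0530    0.0675    0.0572    1.0604    0.1625]
  [  0.0797    0.1950    0.0918    0.0522    1.0410]
Total output x = L · d:
  x_0 = 1.0663·36 + 0.2352·48 + 0.1996·22 + 0.1192·76 + 0.0694·48 = 66.4580
  x_1 = 0.2093·36 + 1.2332·48 + 0.2028·22 + 0.1306·76 + 0.1032·48 = 86.0650
  x_2 = 0.1174·36 + 0.1927·48 + 1.0679·22 + 0.1492·76 + 0.2027·48 = 58.0368
  x_3 = 0.0530·36 + 0.0675·48 + 0.0572·22 + 1.0604·76 + 0.1625·48 = 94.7941
  x_4 = 0.0797·36 + 0.1950·48 + 0.0918·22 + 0.0522·76 + 1.0410·48 = 68.1870
Δx_4 = L[4,4] · Δd_4 = 1.0410 · 16 = 16.6562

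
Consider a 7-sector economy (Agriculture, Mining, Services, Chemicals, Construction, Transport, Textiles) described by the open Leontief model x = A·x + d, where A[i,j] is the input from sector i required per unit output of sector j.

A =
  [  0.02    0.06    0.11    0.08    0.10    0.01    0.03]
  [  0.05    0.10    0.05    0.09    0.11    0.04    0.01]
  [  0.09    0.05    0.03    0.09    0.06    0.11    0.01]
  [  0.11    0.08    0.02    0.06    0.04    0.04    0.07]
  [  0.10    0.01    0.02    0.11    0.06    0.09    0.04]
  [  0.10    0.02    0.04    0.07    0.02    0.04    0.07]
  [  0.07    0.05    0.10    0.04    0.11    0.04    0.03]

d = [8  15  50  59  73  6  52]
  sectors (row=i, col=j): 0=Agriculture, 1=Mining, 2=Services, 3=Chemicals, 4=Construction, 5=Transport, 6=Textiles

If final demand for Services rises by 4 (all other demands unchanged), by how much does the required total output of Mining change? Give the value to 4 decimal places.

0.3424

Form M = I − A:
  [  0.98   -0.06   -0.11   -0.08   -0.10   -0.01   -0.03]
  [ -0.05    0.90   -0.05   -0.09   -0.11   -0.04   -0.01]
  [ -0.09   -0.05    0.97   -0.09   -0.06   -0.11   -0.01]
  [ -0.11   -0.08   -0.02    0.94   -0.04   -0.04   -0.07]
  [ -0.10   -0.01   -0.02   -0.11    0.94   -0.09   -0.04]
  [ -0.10   -0.02   -0.04   -0.07   -0.02    0.96   -0.07]
  [ -0.07   -0.05   -0.10   -0.04   -0.11   -0.04    0.97]
Leontief inverse L = M⁻¹:
  [  1.0786    0.0980    0.1412    0.1385    0.1488    0.0535    0.0558]
  [  0.1114    1.1429    0.0856    0.1541    0.1640    0.0821    0.0399]
  [  0.1483    0.0892    1.0680    0.1488    0.1088    0.1458    0.0423]
  [  0.1614    0.1215    0.0625    1.1160    0.0957    0.0734    0.0967]
  [  0.1574    0.0476    0.0592    0.1656    1.1081    0.1242    0.0726]
  [  0.1453    0.0540    0.0768    0.1162    0.0654    1.0691    0.0941]
  [  0.1294    0.0878    0.1372    0.1029    0.1627    0.0843    1.0575]
Total output x = L · d:
  x_0 = 1.0786·8 + 0.0980·15 + 0.1412·50 + 0.1385·59 + 0.1488·73 + 0.0535·6 + 0.0558·52 = 39.4161
  x_1 = 0.1114·8 + 1.1429·15 + 0.0856·50 + 0.1541·59 + 0.1640·73 + 0.0821·6 + 0.0399·52 = 45.9491
  x_2 = 0.1483·8 + 0.0892·15 + 1.0680·50 + 0.1488·59 + 0.1088·73 + 0.1458·6 + 0.0423·52 = 75.7203
  x_3 = 0.1614·8 + 0.1215·15 + 0.0625·50 + 1.1160·59 + 0.0957·73 + 0.0734·6 + 0.0967·52 = 84.5384
  x_4 = 0.1574·8 + 0.0476·15 + 0.0592·50 + 0.1656·59 + 1.1081·73 + 0.1242·6 + 0.0726·52 = 100.1147
  x_5 = 0.1453·8 + 0.0540·15 + 0.0768·50 + 0.1162·59 + 0.0654·73 + 1.0691·6 + 0.0941·52 = 28.7448
  x_6 = 0.1294·8 + 0.0878·15 + 0.1372·50 + 0.1029·59 + 0.1627·73 + 0.0843·6 + 1.0575·52 = 82.6521
Δx_1 = L[1,2] · Δd_2 = 0.0856 · 4 = 0.3424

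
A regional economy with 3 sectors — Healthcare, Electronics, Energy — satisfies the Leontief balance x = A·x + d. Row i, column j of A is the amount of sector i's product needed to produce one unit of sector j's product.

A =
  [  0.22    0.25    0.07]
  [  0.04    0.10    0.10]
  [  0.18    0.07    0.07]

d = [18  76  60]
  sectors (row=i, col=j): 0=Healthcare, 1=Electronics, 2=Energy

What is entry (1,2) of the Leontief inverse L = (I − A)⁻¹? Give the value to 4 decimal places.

Form M = I − A:
  [  0.78   -0.25   -0.07]
  [ -0.04    0.90   -0.10]
  [ -0.18   -0.07    0.93]
Leontief inverse L = M⁻¹:
  [  1.3343    0.3816    0.1415]
  [  0.0887    1.1459    0.1299]
  [  0.2649    0.1601    1.1124]
Total output x = L · d:
  x_0 = 1.3343·18 + 0.3816·76 + 0.1415·60 = 61.5088
  x_1 = 0.0887·18 + 1.1459·76 + 0.1299·60 = 96.4762
  x_2 = 0.2649·18 + 0.1601·76 + 1.1124·60 = 83.6827

L[1,2] = 0.1299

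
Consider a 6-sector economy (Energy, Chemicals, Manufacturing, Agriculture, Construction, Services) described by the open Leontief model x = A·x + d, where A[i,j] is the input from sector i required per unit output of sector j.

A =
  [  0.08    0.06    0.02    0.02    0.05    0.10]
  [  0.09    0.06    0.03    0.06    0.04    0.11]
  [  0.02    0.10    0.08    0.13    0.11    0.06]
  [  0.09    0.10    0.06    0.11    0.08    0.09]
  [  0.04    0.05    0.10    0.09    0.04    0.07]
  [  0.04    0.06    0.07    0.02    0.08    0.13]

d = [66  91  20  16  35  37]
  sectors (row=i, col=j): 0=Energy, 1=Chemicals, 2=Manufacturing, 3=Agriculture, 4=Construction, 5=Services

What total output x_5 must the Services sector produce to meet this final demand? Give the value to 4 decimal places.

Form M = I − A:
  [  0.92   -0.06   -0.02   -0.02   -0.05   -0.10]
  [ -0.09    0.94   -0.03   -0.06   -0.04   -0.11]
  [ -0.02   -0.10    0.92   -0.13   -0.11   -0.06]
  [ -0.09   -0.10   -0.06    0.89   -0.08   -0.09]
  [ -0.04   -0.05   -0.10   -0.09    0.96   -0.07]
  [ -0.04   -0.06   -0.07   -0.02   -0.08    0.87]
Leontief inverse L = M⁻¹:
  [  1.1130    0.0965    0.0518    0.0512    0.0852    0.1559]
  [  0.1307    1.1057    0.0679    0.0998    0.0837    0.1766]
  [  0.0738    0.1648    1.1361    0.1990    0.1693    0.1419]
  [  0.1472    0.1651    0.1139    1.1729    0.1402    0.1783]
  [  0.0803    0.1021    0.1430    0.1428    1.0896    0.1344]
  [  0.0769    0.1071    0.1143    0.0653    0.1267    1.1966]
Total output x = L · d:
  x_0 = 1.1130·66 + 0.0965·91 + 0.0518·20 + 0.0512·16 + 0.0852·35 + 0.1559·37 = 92.8411
  x_1 = 0.1307·66 + 1.1057·91 + 0.0679·20 + 0.0998·16 + 0.0837·35 + 0.1766·37 = 121.6707
  x_2 = 0.0738·66 + 0.1648·91 + 1.1361·20 + 0.1990·16 + 0.1693·35 + 0.1419·37 = 56.9520
  x_3 = 0.1472·66 + 0.1651·91 + 0.1139·20 + 1.1729·16 + 0.1402·35 + 0.1783·37 = 57.2868
  x_4 = 0.0803·66 + 0.1021·91 + 0.1430·20 + 0.1428·16 + 1.0896·35 + 0.1344·37 = 62.8425
  x_5 = 0.0769·66 + 0.1071·91 + 0.1143·20 + 0.0653·16 + 0.1267·35 + 1.1966·37 = 66.8663

66.8663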